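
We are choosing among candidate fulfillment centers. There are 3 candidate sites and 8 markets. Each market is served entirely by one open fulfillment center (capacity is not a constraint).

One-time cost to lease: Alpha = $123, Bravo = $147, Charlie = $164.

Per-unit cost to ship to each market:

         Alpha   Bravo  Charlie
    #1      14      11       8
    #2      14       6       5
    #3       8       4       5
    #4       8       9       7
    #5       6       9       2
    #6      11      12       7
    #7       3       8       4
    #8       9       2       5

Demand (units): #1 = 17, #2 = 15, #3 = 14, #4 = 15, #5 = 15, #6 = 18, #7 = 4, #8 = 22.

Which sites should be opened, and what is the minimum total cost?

For any fixed open set, each market goes to its cheapest open site; total = fixed + service.
{Charlie}: #1→Charlie 8·17=136, #2→Charlie 5·15=75, #3→Charlie 5·14=70, #4→Charlie 7·15=105, #5→Charlie 2·15=30, #6→Charlie 7·18=126, #7→Charlie 4·4=16, #8→Charlie 5·22=110. Service 668; fixed 164; total 832.
{Bravo, Charlie}: #1→Charlie 8·17=136, #2→Charlie 5·15=75, #3→Bravo 4·14=56, #4→Charlie 7·15=105, #5→Charlie 2·15=30, #6→Charlie 7·18=126, #7→Charlie 4·4=16, #8→Bravo 2·22=44. Service 588; fixed 311; total 899.
{Alpha, Charlie}: service 664 + fixed 287 = 951
{Alpha, Bravo, Charlie}: service 584 + fixed 434 = 1018
(All 7 nonempty subsets were checked; Charlie only is lowest.)

Open Charlie only; minimum total cost 832.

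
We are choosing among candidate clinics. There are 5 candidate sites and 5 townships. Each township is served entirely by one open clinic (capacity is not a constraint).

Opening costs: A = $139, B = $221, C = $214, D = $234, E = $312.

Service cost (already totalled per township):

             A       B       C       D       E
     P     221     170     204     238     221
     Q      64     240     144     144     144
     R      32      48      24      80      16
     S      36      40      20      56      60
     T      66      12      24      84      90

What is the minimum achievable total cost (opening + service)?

For any fixed open set, each township goes to its cheapest open site; total = fixed + service.
{A}: P→A 221, Q→A 64, R→A 32, S→A 36, T→A 66. Service 419; fixed 139; total 558.
{C}: service 416 + fixed 214 = 630
{A, B}: service 314 + fixed 360 = 674
{A, B, C, D, E}: service 282 + fixed 1120 = 1402
No other subset beats 558.

Minimum total cost: 558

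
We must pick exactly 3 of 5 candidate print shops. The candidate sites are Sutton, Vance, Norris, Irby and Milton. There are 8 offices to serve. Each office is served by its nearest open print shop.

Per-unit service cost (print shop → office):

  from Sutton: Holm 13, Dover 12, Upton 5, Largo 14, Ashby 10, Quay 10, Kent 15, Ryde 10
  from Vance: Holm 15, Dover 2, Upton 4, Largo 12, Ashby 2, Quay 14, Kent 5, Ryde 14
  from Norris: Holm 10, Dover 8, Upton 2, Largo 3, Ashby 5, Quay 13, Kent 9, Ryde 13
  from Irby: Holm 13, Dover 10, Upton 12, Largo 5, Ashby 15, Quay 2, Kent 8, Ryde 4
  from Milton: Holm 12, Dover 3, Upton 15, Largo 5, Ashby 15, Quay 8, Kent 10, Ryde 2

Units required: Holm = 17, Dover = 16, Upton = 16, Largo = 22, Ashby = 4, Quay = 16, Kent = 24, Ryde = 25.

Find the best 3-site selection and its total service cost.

Choose Vance, Norris and Irby; total service cost 560.

With exactly 3 open, each office uses its cheapest among the chosen.
{Vance, Norris, Irby}: Holm→Norris 10·17=170, Dover→Vance 2·16=32, Upton→Norris 2·16=32, Largo→Norris 3·22=66, Ashby→Vance 2·4=8, Quay→Irby 2·16=32, Kent→Vance 5·24=120, Ryde→Irby 4·25=100. Service cost 560.
{Vance, Norris, Milton}: service cost 606
{Norris, Irby, Milton}: service cost 610
Among all 10 size-3 choices, {Vance, Norris, Irby} is lowest.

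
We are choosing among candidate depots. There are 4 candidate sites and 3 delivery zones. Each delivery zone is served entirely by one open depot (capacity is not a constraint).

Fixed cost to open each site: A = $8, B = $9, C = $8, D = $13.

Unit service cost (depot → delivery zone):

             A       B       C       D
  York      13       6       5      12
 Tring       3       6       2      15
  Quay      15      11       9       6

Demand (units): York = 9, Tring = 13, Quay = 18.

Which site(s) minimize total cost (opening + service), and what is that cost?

Open C and D; minimum total cost 200.

For any fixed open set, each delivery zone goes to its cheapest open site; total = fixed + service.
{C, D}: York→C 5·9=45, Tring→C 2·13=26, Quay→D 6·18=108. Service 179; fixed 21; total 200.
{A, C, D}: service 179 + fixed 29 = 208
{B, C, D}: service 179 + fixed 30 = 209
{A, B, C, D}: service 179 + fixed 38 = 217
No other subset beats 200.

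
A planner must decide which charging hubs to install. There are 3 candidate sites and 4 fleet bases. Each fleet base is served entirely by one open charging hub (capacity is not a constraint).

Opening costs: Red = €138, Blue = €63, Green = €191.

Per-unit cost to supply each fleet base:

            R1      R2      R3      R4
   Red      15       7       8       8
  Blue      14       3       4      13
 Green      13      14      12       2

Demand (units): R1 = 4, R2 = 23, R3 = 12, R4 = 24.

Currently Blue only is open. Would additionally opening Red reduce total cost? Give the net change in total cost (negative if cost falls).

Current service cost with {Blue}: 485.
Adding Red: each fleet base re-picks its cheapest; new service cost 365, saving 120.
Extra fixed cost: 138. Net change = 138 − 120 = 18.
(Totals: 548 → 566.)

No — net change +18 (cost rises by 18).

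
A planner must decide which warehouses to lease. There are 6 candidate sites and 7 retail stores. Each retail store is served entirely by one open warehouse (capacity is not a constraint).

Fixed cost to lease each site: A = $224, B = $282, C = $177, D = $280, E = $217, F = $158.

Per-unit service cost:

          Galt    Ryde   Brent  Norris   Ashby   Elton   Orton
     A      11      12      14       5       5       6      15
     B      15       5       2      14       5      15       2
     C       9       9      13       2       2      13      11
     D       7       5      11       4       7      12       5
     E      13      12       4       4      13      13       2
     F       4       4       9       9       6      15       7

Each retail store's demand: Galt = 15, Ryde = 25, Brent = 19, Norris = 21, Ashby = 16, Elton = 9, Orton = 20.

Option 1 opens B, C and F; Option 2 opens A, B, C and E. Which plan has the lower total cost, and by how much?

Option 1: {B, C, F}: Galt→F 4·15=60, Ryde→F 4·25=100, Brent→B 2·19=38, Norris→C 2·21=42, Ashby→C 2·16=32, Elton→C 13·9=117, Orton→B 2·20=40. Service 429; fixed 617; total 1046.
Option 2: {A, B, C, E}: Galt→C 9·15=135, Ryde→B 5·25=125, Brent→B 2·19=38, Norris→C 2·21=42, Ashby→C 2·16=32, Elton→A 6·9=54, Orton→B 2·20=40. Service 466; fixed 900; total 1366.
Difference: |1046 − 1366| = 320.

Option 1 is cheaper by 320.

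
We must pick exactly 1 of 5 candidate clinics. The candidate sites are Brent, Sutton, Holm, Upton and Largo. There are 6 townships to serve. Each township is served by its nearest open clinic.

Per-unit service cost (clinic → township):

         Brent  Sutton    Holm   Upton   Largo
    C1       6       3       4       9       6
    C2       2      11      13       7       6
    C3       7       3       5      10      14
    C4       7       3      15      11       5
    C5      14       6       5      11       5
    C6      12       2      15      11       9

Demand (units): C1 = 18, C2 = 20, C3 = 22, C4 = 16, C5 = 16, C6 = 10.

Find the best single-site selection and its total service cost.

With exactly 1 open, each township uses its cheapest among the chosen.
{Sutton}: C1→Sutton 3·18=54, C2→Sutton 11·20=220, C3→Sutton 3·22=66, C4→Sutton 3·16=48, C5→Sutton 6·16=96, C6→Sutton 2·10=20. Service cost 504.
{Brent}: service cost 758
{Largo}: service cost 786
Among all 5 size-1 choices, {Sutton} is lowest.

Choose Sutton only; total service cost 504.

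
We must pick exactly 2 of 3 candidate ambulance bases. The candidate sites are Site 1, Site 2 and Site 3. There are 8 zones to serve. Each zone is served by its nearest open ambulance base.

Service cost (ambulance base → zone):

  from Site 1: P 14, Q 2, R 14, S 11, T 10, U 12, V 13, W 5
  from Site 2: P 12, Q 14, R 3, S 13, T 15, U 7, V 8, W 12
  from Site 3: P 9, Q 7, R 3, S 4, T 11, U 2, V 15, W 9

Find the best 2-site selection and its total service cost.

Choose Site 1 and Site 3; total service cost 48.

With exactly 2 open, each zone uses its cheapest among the chosen.
{Site 1, Site 3}: P→Site 3 9, Q→Site 1 2, R→Site 3 3, S→Site 3 4, T→Site 1 10, U→Site 3 2, V→Site 1 13, W→Site 1 5. Service cost 48.
{Site 2, Site 3}: service cost 53
{Site 1, Site 2}: service cost 58
Among all 3 size-2 choices, {Site 1, Site 3} is lowest.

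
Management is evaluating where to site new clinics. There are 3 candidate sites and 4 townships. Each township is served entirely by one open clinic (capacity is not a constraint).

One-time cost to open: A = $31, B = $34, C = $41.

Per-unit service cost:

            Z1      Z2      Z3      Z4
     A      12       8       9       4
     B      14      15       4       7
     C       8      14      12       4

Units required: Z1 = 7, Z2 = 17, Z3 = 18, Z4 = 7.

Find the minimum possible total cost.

Minimum total cost: 385

For any fixed open set, each township goes to its cheapest open site; total = fixed + service.
{A, B}: Z1→A 12·7=84, Z2→A 8·17=136, Z3→B 4·18=72, Z4→A 4·7=28. Service 320; fixed 65; total 385.
{A, B, C}: service 292 + fixed 106 = 398
{A}: service 410 + fixed 31 = 441
No other subset beats 385.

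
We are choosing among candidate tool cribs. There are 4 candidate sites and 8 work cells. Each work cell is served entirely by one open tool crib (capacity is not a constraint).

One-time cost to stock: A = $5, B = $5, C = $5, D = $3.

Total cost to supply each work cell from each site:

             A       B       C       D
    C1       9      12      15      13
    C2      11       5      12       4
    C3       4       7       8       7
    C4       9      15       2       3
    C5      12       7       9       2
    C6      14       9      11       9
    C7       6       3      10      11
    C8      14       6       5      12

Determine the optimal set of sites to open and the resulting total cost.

For any fixed open set, each work cell goes to its cheapest open site; total = fixed + service.
{A, B, D}: C1→A 9, C2→D 4, C3→A 4, C4→D 3, C5→D 2, C6→B 9, C7→B 3, C8→B 6. Service 40; fixed 13; total 53.
{A, C, D}: service 41 + fixed 13 = 54
{B, D}: C1→B 12, C2→D 4, C3→B 7, C4→D 3, C5→D 2, C6→B 9, C7→B 3, C8→B 6. Service 46; fixed 8; total 54.
{A, B, C, D}: C1→A 9, C2→D 4, C3→A 4, C4→C 2, C5→D 2, C6→B 9, C7→B 3, C8→C 5. Service 38; fixed 18; total 56.
No other subset beats 53.

Open A, B and D; minimum total cost 53.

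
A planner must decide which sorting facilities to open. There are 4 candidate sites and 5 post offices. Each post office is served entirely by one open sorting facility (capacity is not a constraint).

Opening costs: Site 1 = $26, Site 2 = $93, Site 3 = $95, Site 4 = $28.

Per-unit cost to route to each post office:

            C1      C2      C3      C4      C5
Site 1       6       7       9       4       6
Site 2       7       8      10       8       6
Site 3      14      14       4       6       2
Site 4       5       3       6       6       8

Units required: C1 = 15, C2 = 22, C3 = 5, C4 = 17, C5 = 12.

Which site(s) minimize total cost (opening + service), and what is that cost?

For any fixed open set, each post office goes to its cheapest open site; total = fixed + service.
{Site 1, Site 4}: C1→Site 4 5·15=75, C2→Site 4 3·22=66, C3→Site 4 6·5=30, C4→Site 1 4·17=68, C5→Site 1 6·12=72. Service 311; fixed 54; total 365.
{Site 4}: C1→Site 4 5·15=75, C2→Site 4 3·22=66, C3→Site 4 6·5=30, C4→Site 4 6·17=102, C5→Site 4 8·12=96. Service 369; fixed 28; total 397.
{Site 1, Site 3, Site 4}: C1→Site 4 5·15=75, C2→Site 4 3·22=66, C3→Site 3 4·5=20, C4→Site 1 4·17=68, C5→Site 3 2·12=24. Service 253; fixed 149; total 402.
{Site 1, Site 2, Site 3, Site 4}: service 253 + fixed 242 = 495
No other subset beats 365.

Open Site 1 and Site 4; minimum total cost 365.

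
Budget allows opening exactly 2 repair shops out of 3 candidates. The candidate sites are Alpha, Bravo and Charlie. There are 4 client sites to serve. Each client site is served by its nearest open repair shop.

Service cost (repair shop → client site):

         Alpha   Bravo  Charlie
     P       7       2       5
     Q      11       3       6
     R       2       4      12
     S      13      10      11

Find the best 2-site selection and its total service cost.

With exactly 2 open, each client site uses its cheapest among the chosen.
{Alpha, Bravo}: P→Bravo 2, Q→Bravo 3, R→Alpha 2, S→Bravo 10. Service cost 17.
{Bravo, Charlie}: service cost 19
{Alpha, Charlie}: service cost 24
Among all 3 size-2 choices, {Alpha, Bravo} is lowest.

Choose Alpha and Bravo; total service cost 17.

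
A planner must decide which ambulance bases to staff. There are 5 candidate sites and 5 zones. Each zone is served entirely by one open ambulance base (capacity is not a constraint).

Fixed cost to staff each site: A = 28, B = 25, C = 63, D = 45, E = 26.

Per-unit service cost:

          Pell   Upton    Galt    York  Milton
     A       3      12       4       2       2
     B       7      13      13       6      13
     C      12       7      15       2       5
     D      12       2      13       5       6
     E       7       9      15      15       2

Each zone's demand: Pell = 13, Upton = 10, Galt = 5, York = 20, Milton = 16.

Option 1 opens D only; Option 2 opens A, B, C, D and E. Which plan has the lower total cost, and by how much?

Option 1: {D}: Pell→D 12·13=156, Upton→D 2·10=20, Galt→D 13·5=65, York→D 5·20=100, Milton→D 6·16=96. Service 437; fixed 45; total 482.
Option 2: {A, B, C, D, E}: Pell→A 3·13=39, Upton→D 2·10=20, Galt→A 4·5=20, York→A 2·20=40, Milton→A 2·16=32. Service 151; fixed 187; total 338.
Difference: |482 − 338| = 144.

Option 2 is cheaper by 144.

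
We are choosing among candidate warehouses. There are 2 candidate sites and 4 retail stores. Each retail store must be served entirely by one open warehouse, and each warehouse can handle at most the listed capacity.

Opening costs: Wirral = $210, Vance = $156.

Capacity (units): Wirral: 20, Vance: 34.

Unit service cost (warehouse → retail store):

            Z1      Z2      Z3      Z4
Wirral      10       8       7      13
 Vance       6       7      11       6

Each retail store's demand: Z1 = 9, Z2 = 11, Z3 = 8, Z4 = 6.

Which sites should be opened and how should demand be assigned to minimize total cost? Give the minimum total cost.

Minimum total cost: 411

Open {Vance}: Z1→Vance 6·9=54, Z2→Vance 7·11=77, Z3→Vance 11·8=88, Z4→Vance 6·6=36.
Loads: Vance carries 34/34. Service 255; fixed 156; total 411.
Next best feasible plan costs 589.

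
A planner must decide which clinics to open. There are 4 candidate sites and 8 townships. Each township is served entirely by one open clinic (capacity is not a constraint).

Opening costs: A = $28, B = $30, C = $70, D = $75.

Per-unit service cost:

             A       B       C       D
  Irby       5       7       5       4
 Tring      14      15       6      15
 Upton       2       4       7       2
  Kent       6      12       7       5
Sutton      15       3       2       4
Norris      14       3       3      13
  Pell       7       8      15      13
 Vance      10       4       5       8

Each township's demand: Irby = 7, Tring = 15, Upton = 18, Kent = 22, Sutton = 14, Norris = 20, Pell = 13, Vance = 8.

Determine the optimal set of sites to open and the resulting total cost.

For any fixed open set, each township goes to its cheapest open site; total = fixed + service.
{A, C}: Irby→A 5·7=35, Tring→C 6·15=90, Upton→A 2·18=36, Kent→A 6·22=132, Sutton→C 2·14=28, Norris→C 3·20=60, Pell→A 7·13=91, Vance→C 5·8=40. Service 512; fixed 98; total 610.
{A, B, C}: Irby→A 5·7=35, Tring→C 6·15=90, Upton→A 2·18=36, Kent→A 6·22=132, Sutton→C 2·14=28, Norris→B 3·20=60, Pell→A 7·13=91, Vance→B 4·8=32. Service 504; fixed 128; total 632.
{A, C, D}: Irby→D 4·7=28, Tring→C 6·15=90, Upton→A 2·18=36, Kent→D 5·22=110, Sutton→C 2·14=28, Norris→C 3·20=60, Pell→A 7·13=91, Vance→C 5·8=40. Service 483; fixed 173; total 656.
{A, B, C, D}: service 475 + fixed 203 = 678
No other subset beats 610.

Open A and C; minimum total cost 610.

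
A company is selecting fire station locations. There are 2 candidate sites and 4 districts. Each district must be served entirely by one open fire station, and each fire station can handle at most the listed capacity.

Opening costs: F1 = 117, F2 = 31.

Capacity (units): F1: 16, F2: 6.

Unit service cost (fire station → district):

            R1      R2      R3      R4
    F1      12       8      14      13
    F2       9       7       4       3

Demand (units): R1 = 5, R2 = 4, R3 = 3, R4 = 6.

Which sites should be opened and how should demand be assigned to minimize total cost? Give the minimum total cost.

Open {F1, F2}: R1→F1 12·5=60, R2→F1 8·4=32, R3→F1 14·3=42, R4→F2 3·6=18.
Loads: F1 carries 12/16, F2 carries 6/6. Service 152; fixed 148; total 300.
Next best feasible plan costs 330.

Minimum total cost: 300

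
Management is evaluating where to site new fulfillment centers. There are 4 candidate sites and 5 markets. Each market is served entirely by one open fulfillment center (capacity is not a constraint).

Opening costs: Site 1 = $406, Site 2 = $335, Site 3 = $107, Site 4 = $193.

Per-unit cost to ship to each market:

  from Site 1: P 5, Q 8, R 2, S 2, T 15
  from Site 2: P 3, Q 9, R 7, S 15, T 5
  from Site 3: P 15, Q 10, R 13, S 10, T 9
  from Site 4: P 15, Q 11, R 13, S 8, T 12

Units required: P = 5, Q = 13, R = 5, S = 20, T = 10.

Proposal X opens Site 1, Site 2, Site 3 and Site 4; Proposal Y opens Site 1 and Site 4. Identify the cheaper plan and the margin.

Proposal X: {Site 1, Site 2, Site 3, Site 4}: P→Site 2 3·5=15, Q→Site 1 8·13=104, R→Site 1 2·5=10, S→Site 1 2·20=40, T→Site 2 5·10=50. Service 219; fixed 1041; total 1260.
Proposal Y: {Site 1, Site 4}: P→Site 1 5·5=25, Q→Site 1 8·13=104, R→Site 1 2·5=10, S→Site 1 2·20=40, T→Site 4 12·10=120. Service 299; fixed 599; total 898.
Difference: |1260 − 898| = 362.

Proposal Y is cheaper by 362.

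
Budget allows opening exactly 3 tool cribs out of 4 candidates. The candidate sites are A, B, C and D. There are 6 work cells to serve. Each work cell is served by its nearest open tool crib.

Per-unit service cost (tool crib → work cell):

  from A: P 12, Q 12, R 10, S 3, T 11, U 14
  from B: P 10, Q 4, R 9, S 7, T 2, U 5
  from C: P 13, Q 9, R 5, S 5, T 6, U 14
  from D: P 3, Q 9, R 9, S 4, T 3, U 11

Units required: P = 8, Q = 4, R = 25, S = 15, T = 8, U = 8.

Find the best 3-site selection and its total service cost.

With exactly 3 open, each work cell uses its cheapest among the chosen.
{B, C, D}: P→D 3·8=24, Q→B 4·4=16, R→C 5·25=125, S→D 4·15=60, T→B 2·8=16, U→B 5·8=40. Service cost 281.
{A, B, C}: service cost 322
{A, C, D}: service cost 342
Among all 4 size-3 choices, {B, C, D} is lowest.

Choose B, C and D; total service cost 281.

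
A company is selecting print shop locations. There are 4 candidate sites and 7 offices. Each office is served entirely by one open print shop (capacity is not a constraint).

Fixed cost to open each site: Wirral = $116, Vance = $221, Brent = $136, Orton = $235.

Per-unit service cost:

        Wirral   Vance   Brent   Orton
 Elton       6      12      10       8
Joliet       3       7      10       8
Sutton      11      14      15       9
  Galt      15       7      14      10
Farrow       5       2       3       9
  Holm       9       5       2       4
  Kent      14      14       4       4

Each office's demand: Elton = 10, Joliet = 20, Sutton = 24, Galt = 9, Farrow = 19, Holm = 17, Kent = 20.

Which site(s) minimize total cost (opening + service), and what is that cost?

For any fixed open set, each office goes to its cheapest open site; total = fixed + service.
{Wirral, Brent}: Elton→Wirral 6·10=60, Joliet→Wirral 3·20=60, Sutton→Wirral 11·24=264, Galt→Brent 14·9=126, Farrow→Brent 3·19=57, Holm→Brent 2·17=34, Kent→Brent 4·20=80. Service 681; fixed 252; total 933.
{Wirral, Orton}: service 669 + fixed 351 = 1020
{Wirral, Vance, Brent}: Elton→Wirral 6·10=60, Joliet→Wirral 3·20=60, Sutton→Wirral 11·24=264, Galt→Vance 7·9=63, Farrow→Vance 2·19=38, Holm→Brent 2·17=34, Kent→Brent 4·20=80. Service 599; fixed 473; total 1072.
{Wirral, Vance, Brent, Orton}: service 551 + fixed 708 = 1259
No other subset beats 933.

Open Wirral and Brent; minimum total cost 933.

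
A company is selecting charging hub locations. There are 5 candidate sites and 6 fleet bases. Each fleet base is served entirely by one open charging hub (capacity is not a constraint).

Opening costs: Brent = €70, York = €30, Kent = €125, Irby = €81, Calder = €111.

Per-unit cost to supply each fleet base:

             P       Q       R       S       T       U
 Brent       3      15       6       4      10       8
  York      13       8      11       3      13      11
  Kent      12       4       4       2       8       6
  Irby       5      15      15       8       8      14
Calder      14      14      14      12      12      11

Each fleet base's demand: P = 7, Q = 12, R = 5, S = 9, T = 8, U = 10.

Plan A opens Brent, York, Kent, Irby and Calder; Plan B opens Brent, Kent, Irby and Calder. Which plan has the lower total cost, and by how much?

Plan A: {Brent, York, Kent, Irby, Calder}: P→Brent 3·7=21, Q→Kent 4·12=48, R→Kent 4·5=20, S→Kent 2·9=18, T→Kent 8·8=64, U→Kent 6·10=60. Service 231; fixed 417; total 648.
Plan B: {Brent, Kent, Irby, Calder}: P→Brent 3·7=21, Q→Kent 4·12=48, R→Kent 4·5=20, S→Kent 2·9=18, T→Kent 8·8=64, U→Kent 6·10=60. Service 231; fixed 387; total 618.
Difference: |648 − 618| = 30.

Plan B is cheaper by 30.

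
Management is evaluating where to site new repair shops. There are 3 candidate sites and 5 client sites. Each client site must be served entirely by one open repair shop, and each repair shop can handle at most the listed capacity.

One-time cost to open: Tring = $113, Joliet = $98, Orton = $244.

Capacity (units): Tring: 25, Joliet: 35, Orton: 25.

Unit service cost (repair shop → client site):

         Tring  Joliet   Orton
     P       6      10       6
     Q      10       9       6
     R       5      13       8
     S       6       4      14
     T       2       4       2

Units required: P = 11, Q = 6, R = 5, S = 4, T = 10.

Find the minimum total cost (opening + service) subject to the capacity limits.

Open {Tring, Joliet}: P→Tring 6·11=66, Q→Joliet 9·6=54, R→Tring 5·5=25, S→Joliet 4·4=16, T→Joliet 4·10=40.
Loads: Tring carries 16/25, Joliet carries 20/35. Service 201; fixed 211; total 412.
Next best feasible plan costs 418.

Minimum total cost: 412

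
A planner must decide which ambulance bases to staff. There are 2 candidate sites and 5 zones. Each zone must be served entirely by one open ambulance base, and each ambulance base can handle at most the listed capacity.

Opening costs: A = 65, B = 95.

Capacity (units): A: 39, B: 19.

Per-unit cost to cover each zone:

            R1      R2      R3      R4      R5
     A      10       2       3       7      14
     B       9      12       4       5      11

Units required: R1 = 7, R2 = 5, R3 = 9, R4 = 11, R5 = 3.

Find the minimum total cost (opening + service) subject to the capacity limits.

Minimum total cost: 291

Open {A}: R1→A 10·7=70, R2→A 2·5=10, R3→A 3·9=27, R4→A 7·11=77, R5→A 14·3=42.
Loads: A carries 35/39. Service 226; fixed 65; total 291.
Next best feasible plan costs 355.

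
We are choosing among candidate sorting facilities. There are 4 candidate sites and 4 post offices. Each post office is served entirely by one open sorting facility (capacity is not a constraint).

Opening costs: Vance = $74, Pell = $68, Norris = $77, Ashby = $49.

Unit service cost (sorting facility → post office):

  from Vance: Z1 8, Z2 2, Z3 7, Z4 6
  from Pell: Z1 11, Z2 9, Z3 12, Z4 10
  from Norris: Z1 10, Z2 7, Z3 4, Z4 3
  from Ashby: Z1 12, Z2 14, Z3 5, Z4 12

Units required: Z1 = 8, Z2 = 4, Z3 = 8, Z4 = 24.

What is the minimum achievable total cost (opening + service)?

Minimum total cost: 289

For any fixed open set, each post office goes to its cheapest open site; total = fixed + service.
{Norris}: Z1→Norris 10·8=80, Z2→Norris 7·4=28, Z3→Norris 4·8=32, Z4→Norris 3·24=72. Service 212; fixed 77; total 289.
{Vance, Norris}: service 176 + fixed 151 = 327
{Norris, Ashby}: Z1→Norris 10·8=80, Z2→Norris 7·4=28, Z3→Norris 4·8=32, Z4→Norris 3·24=72. Service 212; fixed 126; total 338.
{Vance, Pell, Norris, Ashby}: service 176 + fixed 268 = 444
No other subset beats 289.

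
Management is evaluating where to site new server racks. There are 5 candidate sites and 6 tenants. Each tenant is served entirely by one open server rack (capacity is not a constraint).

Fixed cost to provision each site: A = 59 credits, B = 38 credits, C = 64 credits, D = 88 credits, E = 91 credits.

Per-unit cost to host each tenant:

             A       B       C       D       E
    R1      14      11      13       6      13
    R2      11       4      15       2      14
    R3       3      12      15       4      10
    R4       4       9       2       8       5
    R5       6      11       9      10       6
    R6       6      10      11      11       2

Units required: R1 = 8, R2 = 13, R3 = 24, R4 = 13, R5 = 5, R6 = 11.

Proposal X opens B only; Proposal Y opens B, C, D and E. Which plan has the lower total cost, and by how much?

Proposal Y is cheaper by 219.

Proposal X: {B}: R1→B 11·8=88, R2→B 4·13=52, R3→B 12·24=288, R4→B 9·13=117, R5→B 11·5=55, R6→B 10·11=110. Service 710; fixed 38; total 748.
Proposal Y: {B, C, D, E}: R1→D 6·8=48, R2→D 2·13=26, R3→D 4·24=96, R4→C 2·13=26, R5→E 6·5=30, R6→E 2·11=22. Service 248; fixed 281; total 529.
Difference: |748 − 529| = 219.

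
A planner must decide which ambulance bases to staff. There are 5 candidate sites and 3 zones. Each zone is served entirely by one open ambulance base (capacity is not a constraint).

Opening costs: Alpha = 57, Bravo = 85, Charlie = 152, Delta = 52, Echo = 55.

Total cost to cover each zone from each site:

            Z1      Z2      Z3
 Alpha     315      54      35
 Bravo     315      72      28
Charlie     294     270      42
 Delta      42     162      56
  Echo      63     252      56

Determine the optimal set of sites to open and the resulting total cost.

For any fixed open set, each zone goes to its cheapest open site; total = fixed + service.
{Alpha, Delta}: Z1→Delta 42, Z2→Alpha 54, Z3→Alpha 35. Service 131; fixed 109; total 240.
{Alpha, Echo}: service 152 + fixed 112 = 264
{Bravo, Delta}: service 142 + fixed 137 = 279
{Alpha, Bravo, Charlie, Delta, Echo}: service 124 + fixed 401 = 525
No other subset beats 240.

Open Alpha and Delta; minimum total cost 240.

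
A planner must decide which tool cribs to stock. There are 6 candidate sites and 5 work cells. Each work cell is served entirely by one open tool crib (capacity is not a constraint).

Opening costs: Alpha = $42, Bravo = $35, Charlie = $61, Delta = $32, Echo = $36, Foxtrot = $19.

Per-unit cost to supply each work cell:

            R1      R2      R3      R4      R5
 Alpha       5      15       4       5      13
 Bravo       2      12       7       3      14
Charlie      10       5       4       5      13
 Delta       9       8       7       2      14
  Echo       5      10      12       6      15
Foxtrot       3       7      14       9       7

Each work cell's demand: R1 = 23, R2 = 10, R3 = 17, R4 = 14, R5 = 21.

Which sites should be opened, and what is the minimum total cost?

Open Bravo, Charlie and Foxtrot; minimum total cost 468.

For any fixed open set, each work cell goes to its cheapest open site; total = fixed + service.
{Bravo, Charlie, Foxtrot}: R1→Bravo 2·23=46, R2→Charlie 5·10=50, R3→Charlie 4·17=68, R4→Bravo 3·14=42, R5→Foxtrot 7·21=147. Service 353; fixed 115; total 468.
{Alpha, Bravo, Foxtrot}: service 373 + fixed 96 = 469
{Charlie, Delta, Foxtrot}: R1→Foxtrot 3·23=69, R2→Charlie 5·10=50, R3→Charlie 4·17=68, R4→Delta 2·14=28, R5→Foxtrot 7·21=147. Service 362; fixed 112; total 474.
{Alpha, Bravo, Charlie, Delta, Echo, Foxtrot}: R1→Bravo 2·23=46, R2→Charlie 5·10=50, R3→Alpha 4·17=68, R4→Delta 2·14=28, R5→Foxtrot 7·21=147. Service 339; fixed 225; total 564.
No other subset beats 468.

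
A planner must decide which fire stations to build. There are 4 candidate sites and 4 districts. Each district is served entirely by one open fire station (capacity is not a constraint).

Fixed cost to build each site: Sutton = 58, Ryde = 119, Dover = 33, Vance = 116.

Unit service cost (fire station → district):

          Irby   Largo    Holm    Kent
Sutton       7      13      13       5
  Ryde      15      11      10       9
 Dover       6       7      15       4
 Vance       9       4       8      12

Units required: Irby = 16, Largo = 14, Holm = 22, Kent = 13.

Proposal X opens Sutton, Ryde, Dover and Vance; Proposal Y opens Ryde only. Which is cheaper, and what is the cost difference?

Proposal X is cheaper by 144.

Proposal X: {Sutton, Ryde, Dover, Vance}: Irby→Dover 6·16=96, Largo→Vance 4·14=56, Holm→Vance 8·22=176, Kent→Dover 4·13=52. Service 380; fixed 326; total 706.
Proposal Y: {Ryde}: Irby→Ryde 15·16=240, Largo→Ryde 11·14=154, Holm→Ryde 10·22=220, Kent→Ryde 9·13=117. Service 731; fixed 119; total 850.
Difference: |706 − 850| = 144.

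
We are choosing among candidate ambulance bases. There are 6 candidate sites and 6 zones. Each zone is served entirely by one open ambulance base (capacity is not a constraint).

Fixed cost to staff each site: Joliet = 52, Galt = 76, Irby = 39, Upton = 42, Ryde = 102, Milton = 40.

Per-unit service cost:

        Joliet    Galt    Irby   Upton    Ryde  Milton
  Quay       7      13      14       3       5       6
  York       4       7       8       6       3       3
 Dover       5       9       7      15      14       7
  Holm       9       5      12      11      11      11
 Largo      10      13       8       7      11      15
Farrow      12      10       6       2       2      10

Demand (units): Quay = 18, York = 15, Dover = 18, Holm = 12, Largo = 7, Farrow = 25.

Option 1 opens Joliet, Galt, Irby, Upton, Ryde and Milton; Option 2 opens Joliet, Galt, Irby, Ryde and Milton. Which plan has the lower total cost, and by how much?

Option 1: {Joliet, Galt, Irby, Upton, Ryde, Milton}: Quay→Upton 3·18=54, York→Ryde 3·15=45, Dover→Joliet 5·18=90, Holm→Galt 5·12=60, Largo→Upton 7·7=49, Farrow→Upton 2·25=50. Service 348; fixed 351; total 699.
Option 2: {Joliet, Galt, Irby, Ryde, Milton}: Quay→Ryde 5·18=90, York→Ryde 3·15=45, Dover→Joliet 5·18=90, Holm→Galt 5·12=60, Largo→Irby 8·7=56, Farrow→Ryde 2·25=50. Service 391; fixed 309; total 700.
Difference: |699 − 700| = 1.

Option 1 is cheaper by 1.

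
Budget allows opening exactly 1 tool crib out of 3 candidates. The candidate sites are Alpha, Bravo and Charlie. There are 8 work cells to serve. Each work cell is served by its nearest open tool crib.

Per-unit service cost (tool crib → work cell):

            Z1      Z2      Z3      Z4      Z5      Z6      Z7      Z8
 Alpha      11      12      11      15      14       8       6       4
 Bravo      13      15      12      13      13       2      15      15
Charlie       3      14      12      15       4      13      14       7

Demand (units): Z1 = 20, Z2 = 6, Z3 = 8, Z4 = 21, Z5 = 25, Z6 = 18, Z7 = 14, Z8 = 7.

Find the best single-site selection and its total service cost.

With exactly 1 open, each work cell uses its cheapest among the chosen.
{Charlie}: Z1→Charlie 3·20=60, Z2→Charlie 14·6=84, Z3→Charlie 12·8=96, Z4→Charlie 15·21=315, Z5→Charlie 4·25=100, Z6→Charlie 13·18=234, Z7→Charlie 14·14=196, Z8→Charlie 7·7=49. Service cost 1134.
{Alpha}: service cost 1301
{Bravo}: service cost 1395
Among all 3 size-1 choices, {Charlie} is lowest.

Choose Charlie only; total service cost 1134.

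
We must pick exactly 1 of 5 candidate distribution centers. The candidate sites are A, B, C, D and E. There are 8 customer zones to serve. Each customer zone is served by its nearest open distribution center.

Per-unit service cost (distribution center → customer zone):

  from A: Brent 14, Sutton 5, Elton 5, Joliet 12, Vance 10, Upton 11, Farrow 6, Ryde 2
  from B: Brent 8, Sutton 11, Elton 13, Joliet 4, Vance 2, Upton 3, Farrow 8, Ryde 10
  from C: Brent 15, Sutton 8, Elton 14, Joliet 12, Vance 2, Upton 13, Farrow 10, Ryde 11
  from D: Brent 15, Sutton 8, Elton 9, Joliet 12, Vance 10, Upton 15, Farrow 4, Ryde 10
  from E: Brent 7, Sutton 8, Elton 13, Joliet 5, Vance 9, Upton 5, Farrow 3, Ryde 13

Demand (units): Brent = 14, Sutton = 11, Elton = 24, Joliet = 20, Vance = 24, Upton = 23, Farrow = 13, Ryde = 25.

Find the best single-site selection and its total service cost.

With exactly 1 open, each customer zone uses its cheapest among the chosen.
{B}: Brent→B 8·14=112, Sutton→B 11·11=121, Elton→B 13·24=312, Joliet→B 4·20=80, Vance→B 2·24=48, Upton→B 3·23=69, Farrow→B 8·13=104, Ryde→B 10·25=250. Service cost 1096.
{A}: service cost 1232
{E}: service cost 1293
Among all 5 size-1 choices, {B} is lowest.

Choose B only; total service cost 1096.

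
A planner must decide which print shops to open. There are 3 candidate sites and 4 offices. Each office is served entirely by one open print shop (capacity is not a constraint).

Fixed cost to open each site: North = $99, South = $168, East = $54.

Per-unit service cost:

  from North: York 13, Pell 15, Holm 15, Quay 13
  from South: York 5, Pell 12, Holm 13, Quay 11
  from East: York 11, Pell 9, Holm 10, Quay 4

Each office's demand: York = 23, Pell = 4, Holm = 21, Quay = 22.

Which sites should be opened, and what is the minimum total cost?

Open East only; minimum total cost 641.

For any fixed open set, each office goes to its cheapest open site; total = fixed + service.
{East}: York→East 11·23=253, Pell→East 9·4=36, Holm→East 10·21=210, Quay→East 4·22=88. Service 587; fixed 54; total 641.
{South, East}: York→South 5·23=115, Pell→East 9·4=36, Holm→East 10·21=210, Quay→East 4·22=88. Service 449; fixed 222; total 671.
{North, East}: service 587 + fixed 153 = 740
{North, South, East}: service 449 + fixed 321 = 770
No other subset beats 641.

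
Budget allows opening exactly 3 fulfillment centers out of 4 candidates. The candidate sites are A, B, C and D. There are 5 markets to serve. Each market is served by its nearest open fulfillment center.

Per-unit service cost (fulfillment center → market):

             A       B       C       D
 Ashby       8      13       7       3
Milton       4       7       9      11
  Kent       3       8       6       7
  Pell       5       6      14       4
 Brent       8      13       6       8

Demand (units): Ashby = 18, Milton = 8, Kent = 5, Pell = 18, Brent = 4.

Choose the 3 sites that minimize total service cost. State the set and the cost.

With exactly 3 open, each market uses its cheapest among the chosen.
{A, C, D}: Ashby→D 3·18=54, Milton→A 4·8=32, Kent→A 3·5=15, Pell→D 4·18=72, Brent→C 6·4=24. Service cost 197.
{A, B, D}: service cost 205
{B, C, D}: service cost 236
Among all 4 size-3 choices, {A, C, D} is lowest.

Choose A, C and D; total service cost 197.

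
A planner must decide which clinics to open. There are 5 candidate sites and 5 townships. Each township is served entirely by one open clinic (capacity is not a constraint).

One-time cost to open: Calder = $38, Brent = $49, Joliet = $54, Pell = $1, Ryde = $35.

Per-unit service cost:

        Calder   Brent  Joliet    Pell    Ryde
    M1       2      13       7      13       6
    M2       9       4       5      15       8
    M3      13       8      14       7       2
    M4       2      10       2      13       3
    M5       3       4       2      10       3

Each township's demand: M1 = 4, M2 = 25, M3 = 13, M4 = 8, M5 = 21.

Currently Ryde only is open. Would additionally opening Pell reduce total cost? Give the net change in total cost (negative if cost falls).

Current service cost with {Ryde}: 337.
Adding Pell: each township re-picks its cheapest; new service cost 337, saving 0.
Extra fixed cost: 1. Net change = 1 − 0 = 1.
(Totals: 372 → 373.)

No — net change +1 (cost rises by 1).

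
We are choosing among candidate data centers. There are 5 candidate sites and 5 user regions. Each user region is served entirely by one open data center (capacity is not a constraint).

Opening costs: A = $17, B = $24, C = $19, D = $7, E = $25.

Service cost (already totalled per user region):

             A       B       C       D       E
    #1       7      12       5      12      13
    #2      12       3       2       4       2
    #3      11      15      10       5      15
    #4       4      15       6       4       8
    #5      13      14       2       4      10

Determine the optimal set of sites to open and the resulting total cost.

For any fixed open set, each user region goes to its cheapest open site; total = fixed + service.
{D}: #1→D 12, #2→D 4, #3→D 5, #4→D 4, #5→D 4. Service 29; fixed 7; total 36.
{C}: service 25 + fixed 19 = 44
{C, D}: #1→C 5, #2→C 2, #3→D 5, #4→D 4, #5→C 2. Service 18; fixed 26; total 44.
{A, B, C, D, E}: service 18 + fixed 92 = 110
No other subset beats 36.

Open D only; minimum total cost 36.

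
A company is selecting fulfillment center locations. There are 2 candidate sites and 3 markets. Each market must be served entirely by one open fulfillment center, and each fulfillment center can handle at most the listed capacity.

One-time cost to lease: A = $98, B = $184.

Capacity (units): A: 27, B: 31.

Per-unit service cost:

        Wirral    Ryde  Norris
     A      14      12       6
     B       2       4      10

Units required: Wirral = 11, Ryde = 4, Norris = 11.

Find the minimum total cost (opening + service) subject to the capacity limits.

Minimum total cost: 332

Open {B}: Wirral→B 2·11=22, Ryde→B 4·4=16, Norris→B 10·11=110.
Loads: B carries 26/31. Service 148; fixed 184; total 332.
Next best feasible plan costs 366.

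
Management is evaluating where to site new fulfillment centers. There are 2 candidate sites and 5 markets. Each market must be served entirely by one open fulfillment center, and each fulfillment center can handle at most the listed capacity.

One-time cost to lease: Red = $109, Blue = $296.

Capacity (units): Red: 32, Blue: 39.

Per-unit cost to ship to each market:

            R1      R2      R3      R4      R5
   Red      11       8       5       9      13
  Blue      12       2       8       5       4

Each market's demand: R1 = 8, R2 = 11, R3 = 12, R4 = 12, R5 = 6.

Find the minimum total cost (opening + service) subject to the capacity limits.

Open {Red, Blue}: R1→Red 11·8=88, R2→Blue 2·11=22, R3→Red 5·12=60, R4→Blue 5·12=60, R5→Blue 4·6=24.
Loads: Red carries 20/32, Blue carries 29/39. Service 254; fixed 405; total 659.
Next best feasible plan costs 667.

Minimum total cost: 659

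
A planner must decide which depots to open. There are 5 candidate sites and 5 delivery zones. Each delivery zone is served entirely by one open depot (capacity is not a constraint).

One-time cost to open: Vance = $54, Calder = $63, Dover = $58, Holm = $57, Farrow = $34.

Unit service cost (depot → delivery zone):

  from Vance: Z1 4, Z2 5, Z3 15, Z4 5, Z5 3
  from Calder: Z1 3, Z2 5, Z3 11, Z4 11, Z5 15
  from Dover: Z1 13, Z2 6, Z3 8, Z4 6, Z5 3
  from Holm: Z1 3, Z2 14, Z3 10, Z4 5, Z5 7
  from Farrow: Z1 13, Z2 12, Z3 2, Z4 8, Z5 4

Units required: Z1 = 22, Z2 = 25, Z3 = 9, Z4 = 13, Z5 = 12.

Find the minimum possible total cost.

For any fixed open set, each delivery zone goes to its cheapest open site; total = fixed + service.
{Vance, Farrow}: Z1→Vance 4·22=88, Z2→Vance 5·25=125, Z3→Farrow 2·9=18, Z4→Vance 5·13=65, Z5→Vance 3·12=36. Service 332; fixed 88; total 420.
{Vance, Holm, Farrow}: Z1→Holm 3·22=66, Z2→Vance 5·25=125, Z3→Farrow 2·9=18, Z4→Vance 5·13=65, Z5→Vance 3·12=36. Service 310; fixed 145; total 455.
{Calder, Farrow}: service 361 + fixed 97 = 458
{Vance, Calder, Dover, Holm, Farrow}: service 310 + fixed 266 = 576
No other subset beats 420.

Minimum total cost: 420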